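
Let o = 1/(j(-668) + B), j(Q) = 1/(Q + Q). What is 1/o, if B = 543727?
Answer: 726419271/1336 ≈ 5.4373e+5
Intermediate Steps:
j(Q) = 1/(2*Q)
o = 1336/726419271 (o = 1/((½)/(-668) + 543727) = 1/((½)*(-1/668) + 543727) = 1/(-1/1336 + 543727) = 1/(726419271/1336) = 1336/726419271 ≈ 1.8392e-6)
1/o = 1/(1336/726419271) = 726419271/1336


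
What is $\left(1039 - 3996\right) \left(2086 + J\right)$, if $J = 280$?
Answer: $-6996262$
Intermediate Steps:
$\left(1039 - 3996\right) \left(2086 + J\right) = \left(1039 - 3996\right) \left(2086 + 280\right) = \left(-2957\right) 2366 = -6996262$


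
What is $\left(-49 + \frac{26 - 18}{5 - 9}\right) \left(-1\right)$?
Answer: $51$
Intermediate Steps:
$\left(-49 + \frac{26 - 18}{5 - 9}\right) \left(-1\right) = \left(-49 + \frac{8}{-4}\right) \left(-1\right) = \left(-49 + 8 \left(- \frac{1}{4}\right)\right) \left(-1\right) = \left(-49 - 2\right) \left(-1\right) = \left(-51\right) \left(-1\right) = 51$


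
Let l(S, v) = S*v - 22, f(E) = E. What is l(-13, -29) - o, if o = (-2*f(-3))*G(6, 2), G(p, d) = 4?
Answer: 331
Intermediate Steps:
l(S, v) = -22 + S*v
o = 24 (o = -2*(-3)*4 = 6*4 = 24)
l(-13, -29) - o = (-22 - 13*(-29)) - 1*24 = (-22 + 377) - 24 = 355 - 24 = 331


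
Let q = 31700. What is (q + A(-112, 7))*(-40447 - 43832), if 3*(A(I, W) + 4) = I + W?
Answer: -2668357419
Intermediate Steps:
A(I, W) = -4 + I/3 + W/3 (A(I, W) = -4 + (I + W)/3 = -4 + (I/3 + W/3) = -4 + I/3 + W/3)
(q + A(-112, 7))*(-40447 - 43832) = (31700 + (-4 + (⅓)*(-112) + (⅓)*7))*(-40447 - 43832) = (31700 + (-4 - 112/3 + 7/3))*(-84279) = (31700 - 39)*(-84279) = 31661*(-84279) = -2668357419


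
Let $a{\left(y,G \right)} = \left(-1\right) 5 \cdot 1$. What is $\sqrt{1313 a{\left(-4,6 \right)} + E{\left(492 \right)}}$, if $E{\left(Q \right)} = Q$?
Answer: $i \sqrt{6073} \approx 77.929 i$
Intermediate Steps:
$a{\left(y,G \right)} = -5$ ($a{\left(y,G \right)} = \left(-5\right) 1 = -5$)
$\sqrt{1313 a{\left(-4,6 \right)} + E{\left(492 \right)}} = \sqrt{1313 \left(-5\right) + 492} = \sqrt{-6565 + 492} = \sqrt{-6073} = i \sqrt{6073}$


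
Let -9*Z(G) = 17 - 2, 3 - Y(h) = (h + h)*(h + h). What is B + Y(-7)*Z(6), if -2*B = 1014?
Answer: -556/3 ≈ -185.33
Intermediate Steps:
B = -507 (B = -1/2*1014 = -507)
Y(h) = 3 - 4*h**2 (Y(h) = 3 - (h + h)*(h + h) = 3 - 2*h*2*h = 3 - 4*h**2)
Z(G) = -5/3 (Z(G) = -(17 - 2)/9 = -1/9*15 = -5/3)
B + Y(-7)*Z(6) = -507 + (3 - 4*(-7)**2)*(-5/3) = -507 + (3 - 4*49)*(-5/3) = -507 + (3 - 196)*(-5/3) = -507 - 193*(-5/3) = -507 + 965/3 = -556/3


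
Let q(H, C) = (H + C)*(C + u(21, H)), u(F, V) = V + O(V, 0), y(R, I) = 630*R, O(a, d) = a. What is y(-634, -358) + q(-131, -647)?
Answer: 307782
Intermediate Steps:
u(F, V) = 2*V (u(F, V) = V + V = 2*V)
q(H, C) = (C + H)*(C + 2*H) (q(H, C) = (H + C)*(C + 2*H) = (C + H)*(C + 2*H))
y(-634, -358) + q(-131, -647) = 630*(-634) + ((-647)² + 2*(-131)² + 3*(-647)*(-131)) = -399420 + (418609 + 2*17161 + 254271) = -399420 + (418609 + 34322 + 254271) = -399420 + 707202 = 307782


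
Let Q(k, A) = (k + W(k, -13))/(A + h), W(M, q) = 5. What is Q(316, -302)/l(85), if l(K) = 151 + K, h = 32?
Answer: -107/21240 ≈ -0.0050377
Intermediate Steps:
Q(k, A) = (5 + k)/(32 + A) (Q(k, A) = (k + 5)/(A + 32) = (5 + k)/(32 + A))
Q(316, -302)/l(85) = ((5 + 316)/(32 - 302))/(151 + 85) = (321/(-270))/236 = -1/270*321*(1/236) = -107/90*1/236 = -107/21240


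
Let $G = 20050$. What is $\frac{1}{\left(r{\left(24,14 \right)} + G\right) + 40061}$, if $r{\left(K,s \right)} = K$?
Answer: $\frac{1}{60135} \approx 1.6629 \cdot 10^{-5}$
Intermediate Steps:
$\frac{1}{\left(r{\left(24,14 \right)} + G\right) + 40061} = \frac{1}{\left(24 + 20050\right) + 40061} = \frac{1}{20074 + 40061} = \frac{1}{60135}$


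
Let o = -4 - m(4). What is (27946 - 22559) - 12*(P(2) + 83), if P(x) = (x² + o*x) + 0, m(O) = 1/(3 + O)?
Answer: 31097/7 ≈ 4442.4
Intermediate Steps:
o = -29/7 (o = -4 - 1/(3 + 4) = -4 - 1/7 = -4 - 1*⅐ = -4 - ⅐ = -29/7 ≈ -4.1429)
P(x) = x² - 29*x/7 (P(x) = (x² - 29*x/7) + 0 = x² - 29*x/7)
(27946 - 22559) - 12*(P(2) + 83) = (27946 - 22559) - 12*((⅐)*2*(-29 + 7*2) + 83) = 5387 - 12*((⅐)*2*(-29 + 14) + 83) = 5387 - 12*((⅐)*2*(-15) + 83) = 5387 - 12*(-30/7 + 83) = 5387 - 12*551/7 = 5387 - 6612/7 = 31097/7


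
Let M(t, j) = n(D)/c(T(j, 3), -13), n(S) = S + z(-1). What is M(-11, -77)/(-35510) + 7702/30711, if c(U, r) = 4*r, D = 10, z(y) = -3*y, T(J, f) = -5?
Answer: 1094022791/4362190440 ≈ 0.25080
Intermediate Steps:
n(S) = 3 + S (n(S) = S - 3*(-1) = S + 3 = 3 + S)
M(t, j) = -¼ (M(t, j) = (3 + 10)/((4*(-13))) = 13/(-52) = 13*(-1/52) = -¼)
M(-11, -77)/(-35510) + 7702/30711 = -¼/(-35510) + 7702/30711 = -¼*(-1/35510) + 7702*(1/30711) = 1/142040 + 7702/30711 = 1094022791/4362190440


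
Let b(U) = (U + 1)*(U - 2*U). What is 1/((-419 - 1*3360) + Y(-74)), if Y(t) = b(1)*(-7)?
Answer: -1/3765 ≈ -0.00026560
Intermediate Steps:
b(U) = -U*(1 + U) (b(U) = (1 + U)*(-U) = -U*(1 + U))
Y(t) = 14 (Y(t) = -1*1*(1 + 1)*(-7) = -1*1*2*(-7) = -2*(-7) = 14)
1/((-419 - 1*3360) + Y(-74)) = 1/((-419 - 1*3360) + 14) = 1/((-419 - 3360) + 14) = 1/(-3779 + 14) = 1/(-3765) = -1/3765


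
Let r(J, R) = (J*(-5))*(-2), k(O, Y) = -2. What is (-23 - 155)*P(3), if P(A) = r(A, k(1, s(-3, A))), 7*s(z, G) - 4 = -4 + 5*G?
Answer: -5340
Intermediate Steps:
s(z, G) = 5*G/7 (s(z, G) = 4/7 + (-4 + 5*G)/7 = 4/7 + (-4/7 + 5*G/7) = 5*G/7)
r(J, R) = 10*J (r(J, R) = -5*J*(-2) = 10*J)
P(A) = 10*A
(-23 - 155)*P(3) = (-23 - 155)*(10*3) = -178*30 = -5340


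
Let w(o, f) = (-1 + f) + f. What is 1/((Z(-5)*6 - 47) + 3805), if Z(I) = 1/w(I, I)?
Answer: 11/41332 ≈ 0.00026614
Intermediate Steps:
w(o, f) = -1 + 2*f
Z(I) = 1/(-1 + 2*I)
1/((Z(-5)*6 - 47) + 3805) = 1/((6/(-1 + 2*(-5)) - 47) + 3805) = 1/((6/(-1 - 10) - 47) + 3805) = 1/((6/(-11) - 47) + 3805) = 1/((-1/11*6 - 47) + 3805) = 1/((-6/11 - 47) + 3805) = 1/(-523/11 + 3805) = 1/(41332/11) = 11/41332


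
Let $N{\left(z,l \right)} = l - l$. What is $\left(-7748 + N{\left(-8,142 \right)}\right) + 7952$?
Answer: $204$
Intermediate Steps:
$N{\left(z,l \right)} = 0$
$\left(-7748 + N{\left(-8,142 \right)}\right) + 7952 = \left(-7748 + 0\right) + 7952 = -7748 + 7952 = 204$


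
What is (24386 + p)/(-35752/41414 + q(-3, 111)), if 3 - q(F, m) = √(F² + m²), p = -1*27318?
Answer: 537248664476/1056979583629 + 3771547551804*√1370/5284897918145 ≈ 26.923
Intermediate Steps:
p = -27318
q(F, m) = 3 - √(F² + m²)
(24386 + p)/(-35752/41414 + q(-3, 111)) = (24386 - 27318)/(-35752/41414 + (3 - √((-3)² + 111²))) = -2932/(-35752*1/41414 + (3 - √(9 + 12321))) = -2932/(-17876/20707 + (3 - √12330)) = -2932/(-17876/20707 + (3 - 3*√1370)) = -2932/(44245/20707 - 3*√1370)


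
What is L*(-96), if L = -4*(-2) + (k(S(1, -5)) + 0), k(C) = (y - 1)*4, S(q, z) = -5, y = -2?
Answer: 384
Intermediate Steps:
k(C) = -12 (k(C) = (-2 - 1)*4 = -3*4 = -12)
L = -4 (L = -4*(-2) + (-12 + 0) = 8 - 12 = -4)
L*(-96) = -4*(-96) = 384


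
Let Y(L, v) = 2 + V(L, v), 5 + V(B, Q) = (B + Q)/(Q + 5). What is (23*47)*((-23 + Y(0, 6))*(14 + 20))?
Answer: -10291120/11 ≈ -9.3556e+5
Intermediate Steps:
V(B, Q) = -5 + (B + Q)/(5 + Q) (V(B, Q) = -5 + (B + Q)/(Q + 5) = -5 + (B + Q)/(5 + Q))
Y(L, v) = 2 + (-25 + L - 4*v)/(5 + v)
(23*47)*((-23 + Y(0, 6))*(14 + 20)) = (23*47)*((-23 + (-15 + 0 - 2*6)/(5 + 6))*(14 + 20)) = 1081*((-23 + (-15 + 0 - 12)/11)*34) = 1081*((-23 + (1/11)*(-27))*34) = 1081*((-23 - 27/11)*34) = 1081*(-280/11*34) = 1081*(-9520/11) = -10291120/11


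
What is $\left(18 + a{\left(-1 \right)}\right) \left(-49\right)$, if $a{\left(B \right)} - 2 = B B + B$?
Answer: $-980$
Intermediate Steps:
$a{\left(B \right)} = 2 + B + B^{2}$ ($a{\left(B \right)} = 2 + \left(B B + B\right) = 2 + \left(B^{2} + B\right) = 2 + \left(B + B^{2}\right) = 2 + B + B^{2}$)
$\left(18 + a{\left(-1 \right)}\right) \left(-49\right) = \left(18 + \left(2 - 1 + \left(-1\right)^{2}\right)\right) \left(-49\right) = \left(18 + \left(2 - 1 + 1\right)\right) \left(-49\right) = \left(18 + 2\right) \left(-49\right) = 20 \left(-49\right) = -980$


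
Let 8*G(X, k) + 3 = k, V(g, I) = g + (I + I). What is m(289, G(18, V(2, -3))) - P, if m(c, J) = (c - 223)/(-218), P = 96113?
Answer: -10476350/109 ≈ -96113.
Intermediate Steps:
V(g, I) = g + 2*I
G(X, k) = -3/8 + k/8
m(c, J) = 223/218 - c/218 (m(c, J) = (-223 + c)*(-1/218) = 223/218 - c/218)
m(289, G(18, V(2, -3))) - P = (223/218 - 1/218*289) - 1*96113 = (223/218 - 289/218) - 96113 = -33/109 - 96113 = -10476350/109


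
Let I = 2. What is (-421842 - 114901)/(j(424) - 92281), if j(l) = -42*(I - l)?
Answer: 536743/74557 ≈ 7.1991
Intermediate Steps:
j(l) = -84 + 42*l (j(l) = -42*(2 - l) = -84 + 42*l)
(-421842 - 114901)/(j(424) - 92281) = (-421842 - 114901)/((-84 + 42*424) - 92281) = -536743/((-84 + 17808) - 92281) = -536743/(17724 - 92281) = -536743/(-74557) = -536743*(-1/74557) = 536743/74557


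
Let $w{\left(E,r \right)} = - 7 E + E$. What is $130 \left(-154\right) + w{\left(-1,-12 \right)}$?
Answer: $-20014$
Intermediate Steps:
$w{\left(E,r \right)} = - 6 E$
$130 \left(-154\right) + w{\left(-1,-12 \right)} = 130 \left(-154\right) - -6 = -20020 + 6 = -20014$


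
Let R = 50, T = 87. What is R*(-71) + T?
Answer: -3463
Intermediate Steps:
R*(-71) + T = 50*(-71) + 87 = -3550 + 87 = -3463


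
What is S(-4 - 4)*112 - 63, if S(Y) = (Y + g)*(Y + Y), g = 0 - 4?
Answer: 21441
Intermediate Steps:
g = -4
S(Y) = 2*Y*(-4 + Y) (S(Y) = (Y - 4)*(Y + Y) = (-4 + Y)*(2*Y) = 2*Y*(-4 + Y))
S(-4 - 4)*112 - 63 = (2*(-4 - 4)*(-4 + (-4 - 4)))*112 - 63 = (2*(-8)*(-4 - 8))*112 - 63 = (2*(-8)*(-12))*112 - 63 = 192*112 - 63 = 21504 - 63 = 21441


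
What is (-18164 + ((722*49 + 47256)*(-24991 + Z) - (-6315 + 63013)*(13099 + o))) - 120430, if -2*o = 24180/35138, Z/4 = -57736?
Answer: -384615962101124/17569 ≈ -2.1892e+10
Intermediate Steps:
Z = -230944 (Z = 4*(-57736) = -230944)
o = -6045/17569 (o = -12090/35138 = -½*12090/17569 = -6045/17569 ≈ -0.34407)
(-18164 + ((722*49 + 47256)*(-24991 + Z) - (-6315 + 63013)*(13099 + o))) - 120430 = (-18164 + ((722*49 + 47256)*(-24991 - 230944) - (-6315 + 63013)*(13099 - 6045/17569))) - 120430 = (-18164 + ((35378 + 47256)*(-255935) - 56698*230130286/17569)) - 120430 = (-18164 + (82634*(-255935) - 1*13047926955628/17569)) - 120430 = (-18164 + (-21148932790 - 13047926955628/17569)) - 120430 = (-18164 - 384613527143138/17569) - 120430 = -384613846266454/17569 - 120430 = -384615962101124/17569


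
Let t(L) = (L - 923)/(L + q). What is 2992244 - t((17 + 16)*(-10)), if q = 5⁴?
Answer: 882713233/295 ≈ 2.9922e+6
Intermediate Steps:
q = 625
t(L) = (-923 + L)/(625 + L) (t(L) = (L - 923)/(L + 625) = (-923 + L)/(625 + L))
2992244 - t((17 + 16)*(-10)) = 2992244 - (-923 + (17 + 16)*(-10))/(625 + (17 + 16)*(-10)) = 2992244 - (-923 + 33*(-10))/(625 + 33*(-10)) = 2992244 - (-923 - 330)/(625 - 330) = 2992244 - (-1253)/295 = 2992244 - 1*(-1253/295) = 2992244 + 1253/295 = 882713233/295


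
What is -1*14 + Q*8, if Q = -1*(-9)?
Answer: 58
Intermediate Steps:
Q = 9
-1*14 + Q*8 = -1*14 + 9*8 = -14 + 72 = 58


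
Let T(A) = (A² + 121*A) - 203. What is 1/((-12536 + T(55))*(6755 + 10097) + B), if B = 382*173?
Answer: -1/51484182 ≈ -1.9423e-8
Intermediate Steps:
T(A) = -203 + A² + 121*A
B = 66086
1/((-12536 + T(55))*(6755 + 10097) + B) = 1/((-12536 + (-203 + 55² + 121*55))*(6755 + 10097) + 66086) = 1/((-12536 + (-203 + 3025 + 6655))*16852 + 66086) = 1/((-12536 + 9477)*16852 + 66086) = 1/(-3059*16852 + 66086) = 1/(-51550268 + 66086) = 1/(-51484182) = -1/51484182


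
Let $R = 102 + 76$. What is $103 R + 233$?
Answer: $18567$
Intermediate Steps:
$R = 178$
$103 R + 233 = 103 \cdot 178 + 233 = 18334 + 233 = 18567$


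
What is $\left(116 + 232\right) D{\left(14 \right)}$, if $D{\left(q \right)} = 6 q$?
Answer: $29232$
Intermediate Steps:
$\left(116 + 232\right) D{\left(14 \right)} = \left(116 + 232\right) 6 \cdot 14 = 348 \cdot 84 = 29232$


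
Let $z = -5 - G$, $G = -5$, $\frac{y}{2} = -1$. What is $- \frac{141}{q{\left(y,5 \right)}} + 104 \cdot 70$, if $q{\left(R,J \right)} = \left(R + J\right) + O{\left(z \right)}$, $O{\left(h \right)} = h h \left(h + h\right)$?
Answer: $7233$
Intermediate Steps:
$y = -2$ ($y = 2 \left(-1\right) = -2$)
$z = 0$ ($z = -5 - -5 = -5 + 5 = 0$)
$O{\left(h \right)} = 2 h^{3}$ ($O{\left(h \right)} = h^{2} \cdot 2 h = 2 h^{3}$)
$q{\left(R,J \right)} = J + R$ ($q{\left(R,J \right)} = \left(R + J\right) + 2 \cdot 0^{3} = \left(J + R\right) + 2 \cdot 0 = \left(J + R\right) + 0 = J + R$)
$- \frac{141}{q{\left(y,5 \right)}} + 104 \cdot 70 = - \frac{141}{5 - 2} + 104 \cdot 70 = - \frac{141}{3} + 7280 = \left(-141\right) \frac{1}{3} + 7280 = -47 + 7280 = 7233$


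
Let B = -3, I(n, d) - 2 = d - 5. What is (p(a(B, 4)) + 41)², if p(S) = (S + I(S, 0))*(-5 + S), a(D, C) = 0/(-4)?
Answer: 3136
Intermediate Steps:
I(n, d) = -3 + d (I(n, d) = 2 + (d - 5) = 2 + (-5 + d) = -3 + d)
a(D, C) = 0 (a(D, C) = 0*(-¼) = 0)
p(S) = (-5 + S)*(-3 + S) (p(S) = (S + (-3 + 0))*(-5 + S) = (S - 3)*(-5 + S) = (-3 + S)*(-5 + S) = (-5 + S)*(-3 + S))
(p(a(B, 4)) + 41)² = ((15 + 0² - 8*0) + 41)² = ((15 + 0 + 0) + 41)² = (15 + 41)² = 56² = 3136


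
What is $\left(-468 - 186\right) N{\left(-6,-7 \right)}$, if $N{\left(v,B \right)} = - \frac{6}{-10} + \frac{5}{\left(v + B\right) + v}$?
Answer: $- \frac{20928}{95} \approx -220.29$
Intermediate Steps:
$N{\left(v,B \right)} = \frac{3}{5} + \frac{5}{B + 2 v}$ ($N{\left(v,B \right)} = \left(-6\right) \left(- \frac{1}{10}\right) + \frac{5}{\left(B + v\right) + v} = \frac{3}{5} + \frac{5}{B + 2 v}$)
$\left(-468 - 186\right) N{\left(-6,-7 \right)} = \left(-468 - 186\right) \frac{25 + 3 \left(-7\right) + 6 \left(-6\right)}{5 \left(-7 + 2 \left(-6\right)\right)} = - 654 \frac{25 - 21 - 36}{5 \left(-7 - 12\right)} = - 654 \cdot \frac{1}{5} \frac{1}{-19} \left(-32\right) = - 654 \cdot \frac{1}{5} \left(- \frac{1}{19}\right) \left(-32\right) = \left(-654\right) \frac{32}{95} = - \frac{20928}{95}$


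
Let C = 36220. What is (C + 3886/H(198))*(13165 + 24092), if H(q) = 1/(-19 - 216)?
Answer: -32674016430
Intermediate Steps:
H(q) = -1/235 (H(q) = 1/(-235) = -1/235)
(C + 3886/H(198))*(13165 + 24092) = (36220 + 3886/(-1/235))*(13165 + 24092) = (36220 + 3886*(-235))*37257 = (36220 - 913210)*37257 = -876990*37257 = -32674016430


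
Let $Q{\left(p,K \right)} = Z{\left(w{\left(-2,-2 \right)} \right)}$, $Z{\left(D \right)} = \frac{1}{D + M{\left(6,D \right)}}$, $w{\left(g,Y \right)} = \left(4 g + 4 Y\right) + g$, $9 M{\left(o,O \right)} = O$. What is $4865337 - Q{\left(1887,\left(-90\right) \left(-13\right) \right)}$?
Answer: $\frac{97306741}{20} \approx 4.8653 \cdot 10^{6}$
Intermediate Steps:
$M{\left(o,O \right)} = \frac{O}{9}$
$w{\left(g,Y \right)} = 4 Y + 5 g$ ($w{\left(g,Y \right)} = \left(4 Y + 4 g\right) + g = 4 Y + 5 g$)
$Z{\left(D \right)} = \frac{9}{10 D}$ ($Z{\left(D \right)} = \frac{1}{D + \frac{D}{9}} = \frac{1}{\frac{10}{9} D} = \frac{9}{10 D}$)
$Q{\left(p,K \right)} = - \frac{1}{20}$ ($Q{\left(p,K \right)} = \frac{9}{10 \left(4 \left(-2\right) + 5 \left(-2\right)\right)} = \frac{9}{10 \left(-8 - 10\right)} = \frac{9}{10 \left(-18\right)} = \frac{9}{10} \left(- \frac{1}{18}\right) = - \frac{1}{20}$)
$4865337 - Q{\left(1887,\left(-90\right) \left(-13\right) \right)} = 4865337 - - \frac{1}{20} = 4865337 + \frac{1}{20} = \frac{97306741}{20}$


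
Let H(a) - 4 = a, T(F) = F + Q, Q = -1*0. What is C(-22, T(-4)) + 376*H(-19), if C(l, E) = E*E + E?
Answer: -5628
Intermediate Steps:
Q = 0
T(F) = F (T(F) = F + 0 = F)
H(a) = 4 + a
C(l, E) = E + E² (C(l, E) = E² + E = E + E²)
C(-22, T(-4)) + 376*H(-19) = -4*(1 - 4) + 376*(4 - 19) = -4*(-3) + 376*(-15) = 12 - 5640 = -5628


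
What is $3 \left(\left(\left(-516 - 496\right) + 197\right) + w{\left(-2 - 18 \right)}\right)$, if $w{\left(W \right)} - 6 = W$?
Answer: $-2487$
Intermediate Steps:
$w{\left(W \right)} = 6 + W$
$3 \left(\left(\left(-516 - 496\right) + 197\right) + w{\left(-2 - 18 \right)}\right) = 3 \left(\left(\left(-516 - 496\right) + 197\right) + \left(6 - 20\right)\right) = 3 \left(\left(-1012 + 197\right) + \left(6 - 20\right)\right) = 3 \left(-815 + \left(6 - 20\right)\right) = 3 \left(-815 - 14\right) = 3 \left(-829\right) = -2487$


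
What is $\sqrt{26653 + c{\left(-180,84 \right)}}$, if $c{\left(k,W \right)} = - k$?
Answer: $\sqrt{26833} \approx 163.81$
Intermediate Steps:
$\sqrt{26653 + c{\left(-180,84 \right)}} = \sqrt{26653 - -180} = \sqrt{26653 + 180} = \sqrt{26833}$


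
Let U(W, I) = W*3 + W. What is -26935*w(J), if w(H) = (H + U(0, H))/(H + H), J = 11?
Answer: -26935/2 ≈ -13468.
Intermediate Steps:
U(W, I) = 4*W (U(W, I) = 3*W + W = 4*W)
w(H) = ½ (w(H) = (H + 4*0)/(H + H) = (H + 0)/((2*H)) = H*(1/(2*H)) = ½)
-26935*w(J) = -26935*½ = -26935/2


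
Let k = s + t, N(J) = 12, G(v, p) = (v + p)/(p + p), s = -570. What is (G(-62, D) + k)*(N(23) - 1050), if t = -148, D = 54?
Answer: 6708248/9 ≈ 7.4536e+5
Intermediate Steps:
G(v, p) = (p + v)/(2*p) (G(v, p) = (p + v)/((2*p)) = (p + v)*(1/(2*p)) = (p + v)/(2*p))
k = -718 (k = -570 - 148 = -718)
(G(-62, D) + k)*(N(23) - 1050) = ((1/2)*(54 - 62)/54 - 718)*(12 - 1050) = ((1/2)*(1/54)*(-8) - 718)*(-1038) = (-2/27 - 718)*(-1038) = -19388/27*(-1038) = 6708248/9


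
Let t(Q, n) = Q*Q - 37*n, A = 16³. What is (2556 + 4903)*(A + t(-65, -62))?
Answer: 79177285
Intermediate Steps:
A = 4096
t(Q, n) = Q² - 37*n
(2556 + 4903)*(A + t(-65, -62)) = (2556 + 4903)*(4096 + ((-65)² - 37*(-62))) = 7459*(4096 + (4225 + 2294)) = 7459*(4096 + 6519) = 7459*10615 = 79177285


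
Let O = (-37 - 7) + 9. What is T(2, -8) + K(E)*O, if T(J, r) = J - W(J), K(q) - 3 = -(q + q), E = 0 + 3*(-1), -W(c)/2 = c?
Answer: -309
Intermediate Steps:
O = -35 (O = -44 + 9 = -35)
W(c) = -2*c
E = -3 (E = 0 - 3 = -3)
K(q) = 3 - 2*q (K(q) = 3 - (q + q) = 3 - 2*q)
T(J, r) = 3*J (T(J, r) = J - (-2)*J = J + 2*J = 3*J)
T(2, -8) + K(E)*O = 3*2 + (3 - 2*(-3))*(-35) = 6 + (3 + 6)*(-35) = 6 + 9*(-35) = 6 - 315 = -309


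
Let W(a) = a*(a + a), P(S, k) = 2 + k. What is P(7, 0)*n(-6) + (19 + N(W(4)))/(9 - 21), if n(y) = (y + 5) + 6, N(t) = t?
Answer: 23/4 ≈ 5.7500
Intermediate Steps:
W(a) = 2*a² (W(a) = a*(2*a) = 2*a²)
n(y) = 11 + y (n(y) = (5 + y) + 6 = 11 + y)
P(7, 0)*n(-6) + (19 + N(W(4)))/(9 - 21) = (2 + 0)*(11 - 6) + (19 + 2*4²)/(9 - 21) = 2*5 + (19 + 2*16)/(-12) = 10 + (19 + 32)*(-1/12) = 10 + 51*(-1/12) = 10 - 17/4 = 23/4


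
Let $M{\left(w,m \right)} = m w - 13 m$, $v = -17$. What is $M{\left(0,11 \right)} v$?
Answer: $2431$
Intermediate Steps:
$M{\left(w,m \right)} = - 13 m + m w$
$M{\left(0,11 \right)} v = 11 \left(-13 + 0\right) \left(-17\right) = 11 \left(-13\right) \left(-17\right) = \left(-143\right) \left(-17\right) = 2431$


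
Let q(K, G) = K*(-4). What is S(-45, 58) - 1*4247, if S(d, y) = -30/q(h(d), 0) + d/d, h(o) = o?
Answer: -25477/6 ≈ -4246.2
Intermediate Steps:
q(K, G) = -4*K
S(d, y) = 1 + 15/(2*d) (S(d, y) = -30*(-1/(4*d)) + d/d = -(-15)/(2*d) + 1 = 15/(2*d) + 1 = 1 + 15/(2*d))
S(-45, 58) - 1*4247 = (15/2 - 45)/(-45) - 1*4247 = -1/45*(-75/2) - 4247 = ⅚ - 4247 = -25477/6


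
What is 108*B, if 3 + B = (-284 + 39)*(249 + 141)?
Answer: -10319724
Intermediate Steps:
B = -95553 (B = -3 + (-284 + 39)*(249 + 141) = -3 - 245*390 = -3 - 95550 = -95553)
108*B = 108*(-95553) = -10319724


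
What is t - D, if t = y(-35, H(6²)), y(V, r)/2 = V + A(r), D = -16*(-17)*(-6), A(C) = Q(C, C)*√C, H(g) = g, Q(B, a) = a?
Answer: 1994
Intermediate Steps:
A(C) = C^(3/2) (A(C) = C*√C = C^(3/2))
D = -1632 (D = 272*(-6) = -1632)
y(V, r) = 2*V + 2*r^(3/2) (y(V, r) = 2*(V + r^(3/2)) = 2*V + 2*r^(3/2))
t = 362 (t = 2*(-35) + 2*(6²)^(3/2) = -70 + 2*36^(3/2) = -70 + 2*216 = -70 + 432 = 362)
t - D = 362 - 1*(-1632) = 362 + 1632 = 1994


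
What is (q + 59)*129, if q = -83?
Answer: -3096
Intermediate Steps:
(q + 59)*129 = (-83 + 59)*129 = -24*129 = -3096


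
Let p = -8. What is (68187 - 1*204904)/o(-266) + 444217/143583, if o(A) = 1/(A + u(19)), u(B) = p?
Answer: 5378685385231/143583 ≈ 3.7460e+7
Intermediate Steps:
u(B) = -8
o(A) = 1/(-8 + A) (o(A) = 1/(A - 8) = 1/(-8 + A))
(68187 - 1*204904)/o(-266) + 444217/143583 = (68187 - 1*204904)/(1/(-8 - 266)) + 444217/143583 = (68187 - 204904)/(1/(-274)) + 444217*(1/143583) = -136717/(-1/274) + 444217/143583 = -136717*(-274) + 444217/143583 = 37460458 + 444217/143583 = 5378685385231/143583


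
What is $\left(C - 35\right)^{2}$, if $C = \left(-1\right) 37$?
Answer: $5184$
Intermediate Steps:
$C = -37$
$\left(C - 35\right)^{2} = \left(-37 - 35\right)^{2} = \left(-72\right)^{2} = 5184$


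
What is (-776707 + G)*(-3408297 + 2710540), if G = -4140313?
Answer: 3430885124140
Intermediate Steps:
(-776707 + G)*(-3408297 + 2710540) = (-776707 - 4140313)*(-3408297 + 2710540) = -4917020*(-697757) = 3430885124140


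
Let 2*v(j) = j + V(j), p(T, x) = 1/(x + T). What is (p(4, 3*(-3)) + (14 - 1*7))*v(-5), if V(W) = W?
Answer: -34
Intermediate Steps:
p(T, x) = 1/(T + x)
v(j) = j (v(j) = (j + j)/2 = (2*j)/2 = j)
(p(4, 3*(-3)) + (14 - 1*7))*v(-5) = (1/(4 + 3*(-3)) + (14 - 1*7))*(-5) = (1/(4 - 9) + (14 - 7))*(-5) = (1/(-5) + 7)*(-5) = (-⅕ + 7)*(-5) = (34/5)*(-5) = -34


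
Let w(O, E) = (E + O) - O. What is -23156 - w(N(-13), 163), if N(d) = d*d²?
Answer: -23319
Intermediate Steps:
N(d) = d³
w(O, E) = E
-23156 - w(N(-13), 163) = -23156 - 1*163 = -23156 - 163 = -23319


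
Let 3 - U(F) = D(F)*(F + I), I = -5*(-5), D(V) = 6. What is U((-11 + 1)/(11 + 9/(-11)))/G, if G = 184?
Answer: -3951/5152 ≈ -0.76689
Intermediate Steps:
I = 25
U(F) = -147 - 6*F (U(F) = 3 - 6*(F + 25) = 3 - 6*(25 + F) = 3 - (150 + 6*F) = 3 + (-150 - 6*F) = -147 - 6*F)
U((-11 + 1)/(11 + 9/(-11)))/G = (-147 - 6*(-11 + 1)/(11 + 9/(-11)))/184 = (-147 - (-60)/(11 + 9*(-1/11)))*(1/184) = (-147 - (-60)/(11 - 9/11))*(1/184) = (-147 - (-60)/112/11)*(1/184) = (-147 - (-60)*11/112)*(1/184) = (-147 - 6*(-55/56))*(1/184) = (-147 + 165/28)*(1/184) = -3951/28*1/184 = -3951/5152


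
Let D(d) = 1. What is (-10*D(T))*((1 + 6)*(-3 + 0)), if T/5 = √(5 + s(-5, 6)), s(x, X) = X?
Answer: 210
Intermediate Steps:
T = 5*√11 (T = 5*√(5 + 6) = 5*√11 ≈ 16.583)
(-10*D(T))*((1 + 6)*(-3 + 0)) = (-10*1)*((1 + 6)*(-3 + 0)) = -70*(-3) = -10*(-21) = 210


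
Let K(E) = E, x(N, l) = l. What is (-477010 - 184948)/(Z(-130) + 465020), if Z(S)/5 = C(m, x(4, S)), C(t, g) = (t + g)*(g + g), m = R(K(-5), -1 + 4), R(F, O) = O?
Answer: -330979/315060 ≈ -1.0505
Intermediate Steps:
m = 3 (m = -1 + 4 = 3)
C(t, g) = 2*g*(g + t) (C(t, g) = (g + t)*(2*g) = 2*g*(g + t))
Z(S) = 10*S*(3 + S) (Z(S) = 5*(2*S*(S + 3)) = 5*(2*S*(3 + S)) = 10*S*(3 + S))
(-477010 - 184948)/(Z(-130) + 465020) = (-477010 - 184948)/(10*(-130)*(3 - 130) + 465020) = -661958/(10*(-130)*(-127) + 465020) = -661958/(165100 + 465020) = -661958/630120 = -661958*1/630120 = -330979/315060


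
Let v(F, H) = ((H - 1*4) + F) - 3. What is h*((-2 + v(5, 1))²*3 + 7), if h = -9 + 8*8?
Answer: 1870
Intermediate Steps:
v(F, H) = -7 + F + H (v(F, H) = ((H - 4) + F) - 3 = ((-4 + H) + F) - 3 = (-4 + F + H) - 3 = -7 + F + H)
h = 55 (h = -9 + 64 = 55)
h*((-2 + v(5, 1))²*3 + 7) = 55*((-2 + (-7 + 5 + 1))²*3 + 7) = 55*((-2 - 1)²*3 + 7) = 55*((-3)²*3 + 7) = 55*(9*3 + 7) = 55*(27 + 7) = 55*34 = 1870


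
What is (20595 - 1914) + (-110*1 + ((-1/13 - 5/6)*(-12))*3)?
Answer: 241849/13 ≈ 18604.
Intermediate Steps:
(20595 - 1914) + (-110*1 + ((-1/13 - 5/6)*(-12))*3) = 18681 + (-110 + ((-1*1/13 - 5*⅙)*(-12))*3) = 18681 + (-110 + ((-1/13 - ⅚)*(-12))*3) = 18681 + (-110 - 71/78*(-12)*3) = 18681 + (-110 + (142/13)*3) = 18681 + (-110 + 426/13) = 18681 - 1004/13 = 241849/13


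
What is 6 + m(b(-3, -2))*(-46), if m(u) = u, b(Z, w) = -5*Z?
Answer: -684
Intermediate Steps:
6 + m(b(-3, -2))*(-46) = 6 - 5*(-3)*(-46) = 6 + 15*(-46) = 6 - 690 = -684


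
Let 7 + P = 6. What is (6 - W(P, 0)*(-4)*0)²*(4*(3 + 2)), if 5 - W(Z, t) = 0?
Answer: 720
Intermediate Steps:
P = -1 (P = -7 + 6 = -1)
W(Z, t) = 5 (W(Z, t) = 5 - 1*0 = 5 + 0 = 5)
(6 - W(P, 0)*(-4)*0)²*(4*(3 + 2)) = (6 - 5*(-4)*0)²*(4*(3 + 2)) = (6 - (-20)*0)²*(4*5) = (6 - 1*0)²*20 = (6 + 0)²*20 = 6²*20 = 36*20 = 720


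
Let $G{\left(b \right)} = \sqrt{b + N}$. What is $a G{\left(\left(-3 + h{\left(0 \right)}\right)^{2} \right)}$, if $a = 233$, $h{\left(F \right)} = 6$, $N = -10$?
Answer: $233 i \approx 233.0 i$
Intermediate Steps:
$G{\left(b \right)} = \sqrt{-10 + b}$ ($G{\left(b \right)} = \sqrt{b - 10} = \sqrt{-10 + b}$)
$a G{\left(\left(-3 + h{\left(0 \right)}\right)^{2} \right)} = 233 \sqrt{-10 + \left(-3 + 6\right)^{2}} = 233 \sqrt{-10 + 3^{2}} = 233 \sqrt{-10 + 9} = 233 \sqrt{-1} = 233 i$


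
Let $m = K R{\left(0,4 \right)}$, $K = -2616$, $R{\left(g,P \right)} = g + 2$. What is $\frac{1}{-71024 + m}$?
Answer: $- \frac{1}{76256} \approx -1.3114 \cdot 10^{-5}$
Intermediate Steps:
$R{\left(g,P \right)} = 2 + g$
$m = -5232$ ($m = - 2616 \left(2 + 0\right) = \left(-2616\right) 2 = -5232$)
$\frac{1}{-71024 + m} = \frac{1}{-71024 - 5232} = \frac{1}{-76256} = - \frac{1}{76256}$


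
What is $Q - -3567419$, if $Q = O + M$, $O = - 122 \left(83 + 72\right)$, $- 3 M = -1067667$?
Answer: $3904398$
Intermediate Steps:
$M = 355889$ ($M = \left(- \frac{1}{3}\right) \left(-1067667\right) = 355889$)
$O = -18910$ ($O = \left(-122\right) 155 = -18910$)
$Q = 336979$ ($Q = -18910 + 355889 = 336979$)
$Q - -3567419 = 336979 - -3567419 = 336979 + 3567419 = 3904398$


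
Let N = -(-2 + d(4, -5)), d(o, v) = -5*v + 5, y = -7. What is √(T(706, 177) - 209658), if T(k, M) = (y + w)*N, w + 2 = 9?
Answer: I*√209658 ≈ 457.88*I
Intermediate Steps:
w = 7 (w = -2 + 9 = 7)
d(o, v) = 5 - 5*v
N = -28 (N = -(-2 + (5 - 5*(-5))) = -(-2 + (5 + 25)) = -(-2 + 30) = -1*28 = -28)
T(k, M) = 0 (T(k, M) = (-7 + 7)*(-28) = 0*(-28) = 0)
√(T(706, 177) - 209658) = √(0 - 209658) = √(-209658) = I*√209658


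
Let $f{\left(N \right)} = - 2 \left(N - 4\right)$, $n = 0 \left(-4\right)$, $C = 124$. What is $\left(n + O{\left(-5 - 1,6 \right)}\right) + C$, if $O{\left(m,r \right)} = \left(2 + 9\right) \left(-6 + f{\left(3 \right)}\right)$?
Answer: $80$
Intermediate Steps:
$n = 0$
$f{\left(N \right)} = 8 - 2 N$ ($f{\left(N \right)} = - 2 \left(-4 + N\right) = 8 - 2 N$)
$O{\left(m,r \right)} = -44$ ($O{\left(m,r \right)} = \left(2 + 9\right) \left(-6 + \left(8 - 6\right)\right) = 11 \left(-6 + \left(8 - 6\right)\right) = 11 \left(-6 + 2\right) = 11 \left(-4\right) = -44$)
$\left(n + O{\left(-5 - 1,6 \right)}\right) + C = \left(0 - 44\right) + 124 = -44 + 124 = 80$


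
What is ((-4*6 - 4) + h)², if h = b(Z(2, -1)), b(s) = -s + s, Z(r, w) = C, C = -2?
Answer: 784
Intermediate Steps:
Z(r, w) = -2
b(s) = 0
h = 0
((-4*6 - 4) + h)² = ((-4*6 - 4) + 0)² = ((-24 - 4) + 0)² = (-28 + 0)² = (-28)² = 784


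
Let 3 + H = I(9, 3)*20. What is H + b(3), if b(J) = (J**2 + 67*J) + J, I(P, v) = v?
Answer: 270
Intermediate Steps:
b(J) = J**2 + 68*J
H = 57 (H = -3 + 3*20 = -3 + 60 = 57)
H + b(3) = 57 + 3*(68 + 3) = 57 + 3*71 = 57 + 213 = 270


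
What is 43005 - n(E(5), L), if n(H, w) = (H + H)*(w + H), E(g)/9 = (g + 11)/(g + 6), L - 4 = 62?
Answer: 4953045/121 ≈ 40934.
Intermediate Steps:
L = 66 (L = 4 + 62 = 66)
E(g) = 9*(11 + g)/(6 + g) (E(g) = 9*((g + 11)/(g + 6)) = 9*((11 + g)/(6 + g)) = 9*(11 + g)/(6 + g))
n(H, w) = 2*H*(H + w) (n(H, w) = (2*H)*(H + w) = 2*H*(H + w))
43005 - n(E(5), L) = 43005 - 2*9*(11 + 5)/(6 + 5)*(9*(11 + 5)/(6 + 5) + 66) = 43005 - 2*9*16/11*(9*16/11 + 66) = 43005 - 2*9*(1/11)*16*(9*(1/11)*16 + 66) = 43005 - 2*144*(144/11 + 66)/11 = 43005 - 2*144*870/(11*11) = 43005 - 1*250560/121 = 43005 - 250560/121 = 4953045/121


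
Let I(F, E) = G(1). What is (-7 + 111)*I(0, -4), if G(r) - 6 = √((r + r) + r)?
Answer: 624 + 104*√3 ≈ 804.13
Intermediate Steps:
G(r) = 6 + √3*√r (G(r) = 6 + √((r + r) + r) = 6 + √(2*r + r) = 6 + √(3*r) = 6 + √3*√r)
I(F, E) = 6 + √3 (I(F, E) = 6 + √3*√1 = 6 + √3*1 = 6 + √3)
(-7 + 111)*I(0, -4) = (-7 + 111)*(6 + √3) = 104*(6 + √3) = 624 + 104*√3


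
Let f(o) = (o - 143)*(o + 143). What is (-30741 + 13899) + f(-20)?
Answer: -36891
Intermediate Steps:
f(o) = (-143 + o)*(143 + o)
(-30741 + 13899) + f(-20) = (-30741 + 13899) + (-20449 + (-20)²) = -16842 + (-20449 + 400) = -16842 - 20049 = -36891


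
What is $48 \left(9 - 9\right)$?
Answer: $0$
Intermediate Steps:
$48 \left(9 - 9\right) = 48 \cdot 0 = 0$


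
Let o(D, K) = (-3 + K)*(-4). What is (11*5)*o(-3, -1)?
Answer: 880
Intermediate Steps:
o(D, K) = 12 - 4*K
(11*5)*o(-3, -1) = (11*5)*(12 - 4*(-1)) = 55*(12 + 4) = 55*16 = 880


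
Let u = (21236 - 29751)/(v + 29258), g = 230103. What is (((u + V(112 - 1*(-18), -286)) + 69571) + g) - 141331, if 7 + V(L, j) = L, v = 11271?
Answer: 6422459999/40529 ≈ 1.5847e+5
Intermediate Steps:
V(L, j) = -7 + L
u = -8515/40529 (u = (21236 - 29751)/(11271 + 29258) = -8515/40529 ≈ -0.21010)
(((u + V(112 - 1*(-18), -286)) + 69571) + g) - 141331 = (((-8515/40529 + (-7 + (112 - 1*(-18)))) + 69571) + 230103) - 141331 = (((-8515/40529 + (-7 + (112 + 18))) + 69571) + 230103) - 141331 = (((-8515/40529 + (-7 + 130)) + 69571) + 230103) - 141331 = (((-8515/40529 + 123) + 69571) + 230103) - 141331 = ((4976552/40529 + 69571) + 230103) - 141331 = (2824619611/40529 + 230103) - 141331 = 12150464098/40529 - 141331 = 6422459999/40529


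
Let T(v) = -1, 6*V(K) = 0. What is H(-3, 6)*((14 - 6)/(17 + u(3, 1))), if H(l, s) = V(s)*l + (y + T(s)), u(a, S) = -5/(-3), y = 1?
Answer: 0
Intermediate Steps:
V(K) = 0 (V(K) = (⅙)*0 = 0)
u(a, S) = 5/3 (u(a, S) = -5*(-⅓) = 5/3)
H(l, s) = 0 (H(l, s) = 0*l + (1 - 1) = 0 + 0 = 0)
H(-3, 6)*((14 - 6)/(17 + u(3, 1))) = 0*((14 - 6)/(17 + 5/3)) = 0*(8/(56/3)) = 0*(8*(3/56)) = 0*(3/7) = 0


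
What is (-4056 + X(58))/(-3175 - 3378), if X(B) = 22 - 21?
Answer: 4055/6553 ≈ 0.61880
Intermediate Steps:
X(B) = 1
(-4056 + X(58))/(-3175 - 3378) = (-4056 + 1)/(-3175 - 3378) = -4055/(-6553) = -4055*(-1/6553) = 4055/6553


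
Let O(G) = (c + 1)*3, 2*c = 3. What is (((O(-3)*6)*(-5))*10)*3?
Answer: -6750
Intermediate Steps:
c = 3/2 (c = (1/2)*3 = 3/2 ≈ 1.5000)
O(G) = 15/2 (O(G) = (3/2 + 1)*3 = (5/2)*3 = 15/2)
(((O(-3)*6)*(-5))*10)*3 = ((((15/2)*6)*(-5))*10)*3 = ((45*(-5))*10)*3 = -225*10*3 = -2250*3 = -6750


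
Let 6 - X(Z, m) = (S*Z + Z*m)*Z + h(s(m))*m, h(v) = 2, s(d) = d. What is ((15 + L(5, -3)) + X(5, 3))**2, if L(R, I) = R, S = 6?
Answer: 42025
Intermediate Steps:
X(Z, m) = 6 - 2*m - Z*(6*Z + Z*m) (X(Z, m) = 6 - ((6*Z + Z*m)*Z + 2*m) = 6 - (Z*(6*Z + Z*m) + 2*m) = 6 - (2*m + Z*(6*Z + Z*m)) = 6 + (-2*m - Z*(6*Z + Z*m)) = 6 - 2*m - Z*(6*Z + Z*m))
((15 + L(5, -3)) + X(5, 3))**2 = ((15 + 5) + (6 - 6*5**2 - 2*3 - 1*3*5**2))**2 = (20 + (6 - 6*25 - 6 - 1*3*25))**2 = (20 + (6 - 150 - 6 - 75))**2 = (20 - 225)**2 = (-205)**2 = 42025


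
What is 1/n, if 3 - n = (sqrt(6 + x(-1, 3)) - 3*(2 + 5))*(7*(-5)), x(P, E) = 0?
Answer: -122/88079 - 35*sqrt(6)/528474 ≈ -0.0015473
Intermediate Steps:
n = -732 + 35*sqrt(6) (n = 3 - (sqrt(6 + 0) - 3*(2 + 5))*7*(-5) = 3 - (sqrt(6) - 3*7)*(-35) = 3 - (sqrt(6) - 21)*(-35) = 3 - (-21 + sqrt(6))*(-35) = 3 - (735 - 35*sqrt(6)) = 3 + (-735 + 35*sqrt(6)) = -732 + 35*sqrt(6) ≈ -646.27)
1/n = 1/(-732 + 35*sqrt(6))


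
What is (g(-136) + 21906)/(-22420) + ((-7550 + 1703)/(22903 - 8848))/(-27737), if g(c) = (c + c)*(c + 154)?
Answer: -221036914687/291343068490 ≈ -0.75868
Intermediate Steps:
g(c) = 2*c*(154 + c) (g(c) = (2*c)*(154 + c) = 2*c*(154 + c))
(g(-136) + 21906)/(-22420) + ((-7550 + 1703)/(22903 - 8848))/(-27737) = (2*(-136)*(154 - 136) + 21906)/(-22420) + ((-7550 + 1703)/(22903 - 8848))/(-27737) = (2*(-136)*18 + 21906)*(-1/22420) - 5847/14055*(-1/27737) = (-4896 + 21906)*(-1/22420) - 5847*1/14055*(-1/27737) = 17010*(-1/22420) - 1949/4685*(-1/27737) = -1701/2242 + 1949/129947845 = -221036914687/291343068490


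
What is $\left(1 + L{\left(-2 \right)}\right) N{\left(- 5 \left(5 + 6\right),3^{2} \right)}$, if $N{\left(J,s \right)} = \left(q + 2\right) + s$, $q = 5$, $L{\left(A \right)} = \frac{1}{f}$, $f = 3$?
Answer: $\frac{64}{3} \approx 21.333$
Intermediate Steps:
$L{\left(A \right)} = \frac{1}{3}$
$N{\left(J,s \right)} = 7 + s$ ($N{\left(J,s \right)} = \left(5 + 2\right) + s = 7 + s$)
$\left(1 + L{\left(-2 \right)}\right) N{\left(- 5 \left(5 + 6\right),3^{2} \right)} = \left(1 + \frac{1}{3}\right) \left(7 + 3^{2}\right) = \frac{4 \left(7 + 9\right)}{3} = \frac{4}{3} \cdot 16 = \frac{64}{3}$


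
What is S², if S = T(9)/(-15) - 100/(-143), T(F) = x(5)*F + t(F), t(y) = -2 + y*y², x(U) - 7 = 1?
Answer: 12714141049/4601025 ≈ 2763.3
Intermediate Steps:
x(U) = 8 (x(U) = 7 + 1 = 8)
t(y) = -2 + y³
T(F) = -2 + F³ + 8*F (T(F) = 8*F + (-2 + F³) = -2 + F³ + 8*F)
S = -112757/2145 (S = (-2 + 9³ + 8*9)/(-15) - 100/(-143) = (-2 + 729 + 72)*(-1/15) - 100*(-1/143) = 799*(-1/15) + 100/143 = -799/15 + 100/143 = -112757/2145 ≈ -52.567)
S² = (-112757/2145)² = 12714141049/4601025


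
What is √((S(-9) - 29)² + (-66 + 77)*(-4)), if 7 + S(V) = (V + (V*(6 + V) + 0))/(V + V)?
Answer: 5*√53 ≈ 36.401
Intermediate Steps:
S(V) = -7 + (V + V*(6 + V))/(2*V) (S(V) = -7 + (V + (V*(6 + V) + 0))/(V + V) = -7 + (V + V*(6 + V))/((2*V)) = -7 + (V + V*(6 + V))*(1/(2*V)) = -7 + (V + V*(6 + V))/(2*V))
√((S(-9) - 29)² + (-66 + 77)*(-4)) = √(((-7/2 + (½)*(-9)) - 29)² + (-66 + 77)*(-4)) = √(((-7/2 - 9/2) - 29)² + 11*(-4)) = √((-8 - 29)² - 44) = √((-37)² - 44) = √(1369 - 44) = √1325 = 5*√53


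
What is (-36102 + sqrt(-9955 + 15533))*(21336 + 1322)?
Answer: -817999116 + 22658*sqrt(5578) ≈ -8.1631e+8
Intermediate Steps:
(-36102 + sqrt(-9955 + 15533))*(21336 + 1322) = (-36102 + sqrt(5578))*22658 = -817999116 + 22658*sqrt(5578)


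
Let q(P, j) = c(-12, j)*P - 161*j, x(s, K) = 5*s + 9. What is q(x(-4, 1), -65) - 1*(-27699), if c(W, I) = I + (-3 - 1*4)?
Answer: 38956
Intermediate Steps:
x(s, K) = 9 + 5*s
c(W, I) = -7 + I (c(W, I) = I + (-3 - 4) = I - 7 = -7 + I)
q(P, j) = -161*j + P*(-7 + j) (q(P, j) = (-7 + j)*P - 161*j = P*(-7 + j) - 161*j = -161*j + P*(-7 + j))
q(x(-4, 1), -65) - 1*(-27699) = (-161*(-65) + (9 + 5*(-4))*(-7 - 65)) - 1*(-27699) = (10465 + (9 - 20)*(-72)) + 27699 = (10465 - 11*(-72)) + 27699 = (10465 + 792) + 27699 = 11257 + 27699 = 38956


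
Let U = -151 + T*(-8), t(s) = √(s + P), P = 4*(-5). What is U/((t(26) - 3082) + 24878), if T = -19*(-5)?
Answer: -9928078/237532805 + 911*√6/475065610 ≈ -0.041792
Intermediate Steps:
T = 95
P = -20
t(s) = √(-20 + s) (t(s) = √(s - 20) = √(-20 + s))
U = -911 (U = -151 + 95*(-8) = -151 - 760 = -911)
U/((t(26) - 3082) + 24878) = -911/((√(-20 + 26) - 3082) + 24878) = -911/((√6 - 3082) + 24878) = -911/((-3082 + √6) + 24878) = -911/(21796 + √6)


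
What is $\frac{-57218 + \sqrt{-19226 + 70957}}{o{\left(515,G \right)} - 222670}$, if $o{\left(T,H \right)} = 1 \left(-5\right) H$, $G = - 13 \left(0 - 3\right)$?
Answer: $\frac{57218}{222865} - \frac{17 \sqrt{179}}{222865} \approx 0.25572$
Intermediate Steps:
$G = 39$ ($G = \left(-13\right) \left(-3\right) = 39$)
$o{\left(T,H \right)} = - 5 H$
$\frac{-57218 + \sqrt{-19226 + 70957}}{o{\left(515,G \right)} - 222670} = \frac{-57218 + \sqrt{-19226 + 70957}}{\left(-5\right) 39 - 222670} = \frac{-57218 + \sqrt{51731}}{-195 - 222670} = \frac{-57218 + 17 \sqrt{179}}{-222865} = \left(-57218 + 17 \sqrt{179}\right) \left(- \frac{1}{222865}\right) = \frac{57218}{222865} - \frac{17 \sqrt{179}}{222865}$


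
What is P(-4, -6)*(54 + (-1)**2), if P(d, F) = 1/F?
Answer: -55/6 ≈ -9.1667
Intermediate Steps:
P(-4, -6)*(54 + (-1)**2) = (54 + (-1)**2)/(-6) = -(54 + 1)/6 = -1/6*55 = -55/6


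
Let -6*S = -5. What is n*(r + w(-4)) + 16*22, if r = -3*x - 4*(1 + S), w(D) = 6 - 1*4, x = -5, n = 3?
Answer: 381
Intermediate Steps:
S = ⅚ (S = -⅙*(-5) = ⅚ ≈ 0.83333)
w(D) = 2 (w(D) = 6 - 4 = 2)
r = 23/3 (r = -3*(-5) - 4*(1 + ⅚) = 15 - 4*11/6 = 15 - 22/3 = 23/3 ≈ 7.6667)
n*(r + w(-4)) + 16*22 = 3*(23/3 + 2) + 16*22 = 3*(29/3) + 352 = 29 + 352 = 381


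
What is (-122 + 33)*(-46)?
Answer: 4094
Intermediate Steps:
(-122 + 33)*(-46) = -89*(-46) = 4094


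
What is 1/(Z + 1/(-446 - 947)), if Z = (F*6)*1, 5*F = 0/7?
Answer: -1393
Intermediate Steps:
F = 0 (F = (0/7)/5 = (0*(⅐))/5 = (⅕)*0 = 0)
Z = 0 (Z = (0*6)*1 = 0*1 = 0)
1/(Z + 1/(-446 - 947)) = 1/(0 + 1/(-446 - 947)) = 1/(0 + 1/(-1393)) = 1/(0 - 1/1393) = 1/(-1/1393) = -1393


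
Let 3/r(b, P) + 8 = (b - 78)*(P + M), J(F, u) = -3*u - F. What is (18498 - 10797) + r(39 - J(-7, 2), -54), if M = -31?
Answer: 26121795/3392 ≈ 7701.0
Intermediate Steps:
J(F, u) = -F - 3*u
r(b, P) = 3/(-8 + (-78 + b)*(-31 + P)) (r(b, P) = 3/(-8 + (b - 78)*(P - 31)) = 3/(-8 + (-78 + b)*(-31 + P)))
(18498 - 10797) + r(39 - J(-7, 2), -54) = (18498 - 10797) + 3/(2410 - 78*(-54) - 31*(39 - (-1*(-7) - 3*2)) - 54*(39 - (-1*(-7) - 3*2))) = 7701 + 3/(2410 + 4212 - 31*(39 - (7 - 6)) - 54*(39 - (7 - 6))) = 7701 + 3/(2410 + 4212 - 31*(39 - 1*1) - 54*(39 - 1*1)) = 7701 + 3/(2410 + 4212 - 31*(39 - 1) - 54*(39 - 1)) = 7701 + 3/(2410 + 4212 - 31*38 - 54*38) = 7701 + 3/(2410 + 4212 - 1178 - 2052) = 7701 + 3/3392 = 26121795/3392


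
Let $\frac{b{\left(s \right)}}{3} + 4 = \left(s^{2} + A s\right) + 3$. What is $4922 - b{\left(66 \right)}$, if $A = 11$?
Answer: $-10321$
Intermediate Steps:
$b{\left(s \right)} = -3 + 3 s^{2} + 33 s$ ($b{\left(s \right)} = -12 + 3 \left(\left(s^{2} + 11 s\right) + 3\right) = -12 + 3 \left(3 + s^{2} + 11 s\right) = -12 + \left(9 + 3 s^{2} + 33 s\right) = -3 + 3 s^{2} + 33 s$)
$4922 - b{\left(66 \right)} = 4922 - \left(-3 + 3 \cdot 66^{2} + 33 \cdot 66\right) = 4922 - \left(-3 + 3 \cdot 4356 + 2178\right) = 4922 - \left(-3 + 13068 + 2178\right) = 4922 - 15243 = -10321$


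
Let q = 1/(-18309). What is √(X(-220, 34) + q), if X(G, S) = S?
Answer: √11397444045/18309 ≈ 5.8309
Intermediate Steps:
q = -1/18309 ≈ -5.4618e-5
√(X(-220, 34) + q) = √(34 - 1/18309) = √(622505/18309) = √11397444045/18309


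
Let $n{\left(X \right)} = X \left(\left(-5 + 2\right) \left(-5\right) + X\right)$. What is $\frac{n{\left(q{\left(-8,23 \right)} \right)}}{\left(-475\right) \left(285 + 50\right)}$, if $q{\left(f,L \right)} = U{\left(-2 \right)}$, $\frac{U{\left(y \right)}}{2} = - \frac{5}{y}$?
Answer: $- \frac{4}{6365} \approx -0.00062844$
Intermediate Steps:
$U{\left(y \right)} = - \frac{10}{y}$ ($U{\left(y \right)} = 2 \left(- \frac{5}{y}\right) = - \frac{10}{y}$)
$q{\left(f,L \right)} = 5$ ($q{\left(f,L \right)} = - \frac{10}{-2} = \left(-10\right) \left(- \frac{1}{2}\right) = 5$)
$n{\left(X \right)} = X \left(15 + X\right)$ ($n{\left(X \right)} = X \left(\left(-3\right) \left(-5\right) + X\right) = X \left(15 + X\right)$)
$\frac{n{\left(q{\left(-8,23 \right)} \right)}}{\left(-475\right) \left(285 + 50\right)} = \frac{5 \left(15 + 5\right)}{\left(-475\right) \left(285 + 50\right)} = \frac{5 \cdot 20}{\left(-475\right) 335} = \frac{100}{-159125} = 100 \left(- \frac{1}{159125}\right) = - \frac{4}{6365}$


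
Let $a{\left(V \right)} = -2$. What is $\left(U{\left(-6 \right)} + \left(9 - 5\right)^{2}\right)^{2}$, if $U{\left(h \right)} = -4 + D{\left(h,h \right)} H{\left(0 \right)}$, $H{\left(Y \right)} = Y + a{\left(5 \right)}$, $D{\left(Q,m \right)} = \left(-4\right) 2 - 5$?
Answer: $1444$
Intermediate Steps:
$D{\left(Q,m \right)} = -13$ ($D{\left(Q,m \right)} = -8 - 5 = -13$)
$H{\left(Y \right)} = -2 + Y$ ($H{\left(Y \right)} = Y - 2 = -2 + Y$)
$U{\left(h \right)} = 22$ ($U{\left(h \right)} = -4 - 13 \left(-2 + 0\right) = -4 - -26 = -4 + 26 = 22$)
$\left(U{\left(-6 \right)} + \left(9 - 5\right)^{2}\right)^{2} = \left(22 + \left(9 - 5\right)^{2}\right)^{2} = \left(22 + 4^{2}\right)^{2} = \left(22 + 16\right)^{2} = 38^{2} = 1444$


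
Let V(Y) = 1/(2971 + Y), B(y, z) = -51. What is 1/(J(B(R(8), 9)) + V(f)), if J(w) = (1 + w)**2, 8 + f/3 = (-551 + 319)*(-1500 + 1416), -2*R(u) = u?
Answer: 61411/153527501 ≈ 0.00040000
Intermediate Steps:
R(u) = -u/2
f = 58440 (f = -24 + 3*((-551 + 319)*(-1500 + 1416)) = -24 + 3*(-232*(-84)) = -24 + 3*19488 = -24 + 58464 = 58440)
1/(J(B(R(8), 9)) + V(f)) = 1/((1 - 51)**2 + 1/(2971 + 58440)) = 1/((-50)**2 + 1/61411) = 1/(2500 + 1/61411) = 1/(153527501/61411) = 61411/153527501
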